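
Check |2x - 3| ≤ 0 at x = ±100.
x = 100: LHS = |2·100 - 3| = |197| = 197; 197 ≤ 0 — FAILS
x = -100: LHS = |2·(-100) - 3| = |-203| = 203; 203 ≤ 0 — FAILS

Answer: No, fails for both x = 100 and x = -100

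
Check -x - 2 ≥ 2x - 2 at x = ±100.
x = 100: LHS = -100 - 2 = -102, RHS = 2·100 - 2 = 198; -102 ≥ 198 — FAILS
x = -100: LHS = -(-100) - 2 = 98, RHS = 2·(-100) - 2 = -202; 98 ≥ -202 — holds

Answer: Partially: fails for x = 100, holds for x = -100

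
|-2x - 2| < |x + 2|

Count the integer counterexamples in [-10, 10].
Counterexamples in [-10, 10]: {-10, -9, -8, -7, -6, -5, -4, -3, -2, 0, 1, 2, 3, 4, 5, 6, 7, 8, 9, 10}.

Counting them gives 20 values.

Answer: 20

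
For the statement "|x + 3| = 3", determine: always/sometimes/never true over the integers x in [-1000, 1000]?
Holds at x = 0: LHS = |0 + 3| = |3| = 3; 3 = 3 — holds
Fails at x = 1: LHS = |1 + 3| = |4| = 4; 4 = 3 — FAILS
It is satisfied by some integers in the range but not all.

Answer: Sometimes true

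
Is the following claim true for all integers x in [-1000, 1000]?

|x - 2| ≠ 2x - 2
Track d = LHS − RHS over the integers in [-1000, 1000]. Equality would need d = 0, but d changes sign only between consecutive integers, jumping over 0:
x = 1: LHS = |1 - 2| = |-1| = 1, RHS = 2·1 - 2 = 0; 1 ≠ 0 — holds  (d = 1)
x = 2: LHS = |2 - 2| = |0| = 0, RHS = 2·2 - 2 = 2; 0 ≠ 2 — holds  (d = -2)
Away from these crossings d keeps a constant sign, and checking every integer in [-1000, 1000] confirms d ≠ 0 throughout. Hence the two sides are never equal, so the relation holds for every integer in [-1000, 1000].

No counterexample exists.

Answer: True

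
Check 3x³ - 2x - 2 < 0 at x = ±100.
x = 100: LHS = 3·100³ - 2·100 - 2 = 2999798; 2999798 < 0 — FAILS
x = -100: LHS = 3·(-100)³ - 2·(-100) - 2 = -2999802; -2999802 < 0 — holds

Answer: Partially: fails for x = 100, holds for x = -100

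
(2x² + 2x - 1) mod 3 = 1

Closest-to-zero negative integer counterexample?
Testing negative integers from -1 downward:
x = -1: LHS = (2·(-1)² + 2·(-1) - 1) mod 3 = (-1) mod 3 = 2; 2 = 1 — FAILS  ← closest negative counterexample to 0

Answer: x = -1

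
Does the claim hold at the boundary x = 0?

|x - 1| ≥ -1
x = 0: LHS = |0 - 1| = |-1| = 1; 1 ≥ -1 — holds

The relation is satisfied at x = 0.

Answer: Yes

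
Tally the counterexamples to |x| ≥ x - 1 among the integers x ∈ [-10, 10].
Over all integers in [-10, 10], LHS − RHS is smallest at x = 0, where it equals 1:
x = 0: LHS = |0| = 0, RHS = 0 - 1 = -1; 0 ≥ -1 — holds
At the ends of the range:
x = -10: LHS = |-10| = 10, RHS = (-10) - 1 = -11; 10 ≥ -11 — holds
x = 10: LHS = |10| = 10, RHS = 10 - 1 = 9; 10 ≥ 9 — holds
Hence LHS − RHS is never negative, i.e. LHS ≥ RHS throughout, so the relation holds for every integer in [-10, 10].

No counterexample appears in that range.

Answer: 0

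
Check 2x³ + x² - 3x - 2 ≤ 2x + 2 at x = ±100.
x = 100: LHS = 2·100³ + 100² - 3·100 - 2 = 2009698, RHS = 2·100 + 2 = 202; 2009698 ≤ 202 — FAILS
x = -100: LHS = 2·(-100)³ + (-100)² - 3·(-100) - 2 = -1989702, RHS = 2·(-100) + 2 = -198; -1989702 ≤ -198 — holds

Answer: Partially: fails for x = 100, holds for x = -100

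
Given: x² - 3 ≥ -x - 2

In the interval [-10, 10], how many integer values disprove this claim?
Counterexamples in [-10, 10]: {-1, 0}.

Counting them gives 2 values.

Answer: 2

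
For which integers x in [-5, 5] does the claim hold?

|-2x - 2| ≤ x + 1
Holds for: {-1}
Fails for: {-5, -4, -3, -2, 0, 1, 2, 3, 4, 5}

Answer: {-1}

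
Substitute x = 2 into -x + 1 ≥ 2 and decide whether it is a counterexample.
Substitute x = 2 into the relation:
x = 2: LHS = -2 + 1 = -1; -1 ≥ 2 — FAILS

Since the claim fails at x = 2, this value is a counterexample.

Answer: Yes, x = 2 is a counterexample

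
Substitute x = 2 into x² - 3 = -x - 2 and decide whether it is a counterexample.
Substitute x = 2 into the relation:
x = 2: LHS = 2² - 3 = 1, RHS = -2 - 2 = -4; 1 = -4 — FAILS

Since the claim fails at x = 2, this value is a counterexample.

Answer: Yes, x = 2 is a counterexample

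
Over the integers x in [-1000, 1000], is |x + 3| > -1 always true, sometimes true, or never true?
An absolute value is never negative, so the left side is ≥ 0 for every x, while the right side is -1. Tightest case in [-1000, 1000] is x = -3:
x = -3: LHS = |(-3) + 3| = |0| = 0; 0 > -1 — holds
Hence LHS − RHS is never zero or negative, i.e. LHS > RHS throughout, so the relation holds for every integer in [-1000, 1000].

No counterexample exists.

Answer: Always true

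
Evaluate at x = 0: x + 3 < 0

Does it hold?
x = 0: LHS = 0 + 3 = 3; 3 < 0 — FAILS

The relation fails at x = 0, so x = 0 is a counterexample.

Answer: No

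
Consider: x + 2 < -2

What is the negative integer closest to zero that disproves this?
Testing negative integers from -1 downward:
x = -1: LHS = (-1) + 2 = 1; 1 < -2 — FAILS  ← closest negative counterexample to 0

Answer: x = -1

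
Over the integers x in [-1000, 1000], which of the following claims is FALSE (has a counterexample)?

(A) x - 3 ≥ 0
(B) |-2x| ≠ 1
(A) x = 0: LHS = 0 - 3 = -3; -3 ≥ 0 — FAILS

(B) Track d = LHS − RHS over the integers in [-1000, 1000]. Equality would need d = 0, but d changes sign only between consecutive integers, jumping over 0:
x = -1: LHS = |-2·(-1)| = |2| = 2; 2 ≠ 1 — holds  (d = 1)
x = 0: LHS = |-2·0| = |0| = 0; 0 ≠ 1 — holds  (d = -1)
x = 0: LHS = |-2·0| = |0| = 0; 0 ≠ 1 — holds  (d = -1)
x = 1: LHS = |-2·1| = |-2| = 2; 2 ≠ 1 — holds  (d = 1)
Away from these crossings d keeps a constant sign, and checking every integer in [-1000, 1000] confirms d ≠ 0 throughout. Hence the two sides are never equal, so the relation holds for every integer in [-1000, 1000].

Only (A) has a counterexample.

Answer: A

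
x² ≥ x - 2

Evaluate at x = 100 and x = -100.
x = 100: LHS = 100² = 10000, RHS = 100 - 2 = 98; 10000 ≥ 98 — holds
x = -100: LHS = (-100)² = 10000, RHS = (-100) - 2 = -102; 10000 ≥ -102 — holds

Answer: Yes, holds for both x = 100 and x = -100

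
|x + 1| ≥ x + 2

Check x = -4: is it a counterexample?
Substitute x = -4 into the relation:
x = -4: LHS = |(-4) + 1| = |-3| = 3, RHS = (-4) + 2 = -2; 3 ≥ -2 — holds

The claim holds here, so x = -4 is not a counterexample. (A counterexample exists elsewhere, e.g. x = 0.)

Answer: No, x = -4 is not a counterexample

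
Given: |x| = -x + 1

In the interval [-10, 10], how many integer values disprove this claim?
Counterexamples in [-10, 10]: {-10, -9, -8, -7, -6, -5, -4, -3, -2, -1, 0, 1, 2, 3, 4, 5, 6, 7, 8, 9, 10}.

Counting them gives 21 values.

Answer: 21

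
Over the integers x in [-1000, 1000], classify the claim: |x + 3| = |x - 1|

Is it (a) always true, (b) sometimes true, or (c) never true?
Holds at x = -1: LHS = |(-1) + 3| = |2| = 2, RHS = |(-1) - 1| = |-2| = 2; 2 = 2 — holds
Fails at x = 0: LHS = |0 + 3| = |3| = 3, RHS = |0 - 1| = |-1| = 1; 3 = 1 — FAILS
It is satisfied by some integers in the range but not all.

Answer: Sometimes true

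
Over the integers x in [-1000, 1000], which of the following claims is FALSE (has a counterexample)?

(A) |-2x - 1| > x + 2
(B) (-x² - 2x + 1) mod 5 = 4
(A) x = 0: LHS = |-2·0 - 1| = |-1| = 1, RHS = 0 + 2 = 2; 1 > 2 — FAILS
(B) x = 0: LHS = (-0² - 2·0 + 1) mod 5 = 1 mod 5 = 1; 1 = 4 — FAILS

Answer: Both A and B are false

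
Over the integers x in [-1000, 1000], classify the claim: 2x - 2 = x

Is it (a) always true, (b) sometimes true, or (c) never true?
Holds at x = 2: LHS = 2·2 - 2 = 2; 2 = 2 — holds
Fails at x = 0: LHS = 2·0 - 2 = -2; -2 = 0 — FAILS
It is satisfied by some integers in the range but not all.

Answer: Sometimes true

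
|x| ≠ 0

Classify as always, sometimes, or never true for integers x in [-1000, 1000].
Holds at x = 1: LHS = |1| = 1; 1 ≠ 0 — holds
Fails at x = 0: LHS = |0| = 0; 0 ≠ 0 — FAILS
It is satisfied by some integers in the range but not all.

Answer: Sometimes true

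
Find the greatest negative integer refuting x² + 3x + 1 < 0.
Testing negative integers from -1 downward:
x = -1: LHS = (-1)² + 3·(-1) + 1 = -1; -1 < 0 — holds
x = -2: LHS = (-2)² + 3·(-2) + 1 = -1; -1 < 0 — holds
x = -3: LHS = (-3)² + 3·(-3) + 1 = 1; 1 < 0 — FAILS  ← closest negative counterexample to 0

Answer: x = -3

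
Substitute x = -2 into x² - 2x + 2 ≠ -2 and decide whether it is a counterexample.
Substitute x = -2 into the relation:
x = -2: LHS = (-2)² - 2·(-2) + 2 = 10; 10 ≠ -2 — holds

The relation holds at x = -2, so it is not a counterexample.

Answer: No, x = -2 is not a counterexample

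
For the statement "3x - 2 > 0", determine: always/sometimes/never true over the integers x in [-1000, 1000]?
Holds at x = 1: LHS = 3·1 - 2 = 1; 1 > 0 — holds
Fails at x = 0: LHS = 3·0 - 2 = -2; -2 > 0 — FAILS
It is satisfied by some integers in the range but not all.

Answer: Sometimes true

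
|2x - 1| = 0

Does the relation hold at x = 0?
x = 0: LHS = |2·0 - 1| = |-1| = 1; 1 = 0 — FAILS

The relation fails at x = 0, so x = 0 is a counterexample.

Answer: No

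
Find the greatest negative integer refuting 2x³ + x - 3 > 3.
Testing negative integers from -1 downward:
x = -1: LHS = 2·(-1)³ + (-1) - 3 = -6; -6 > 3 — FAILS  ← closest negative counterexample to 0

Answer: x = -1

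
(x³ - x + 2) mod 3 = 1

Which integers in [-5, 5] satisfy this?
For a polynomial with integer coefficients, its value mod 3 depends only on x mod 3, so it suffices to check one representative of each residue class, x = 0, 1, 2:
x = 0: LHS = (0³ - 0 + 2) mod 3 = 2 mod 3 = 2; 2 = 1 — FAILS
x = 1: LHS = (1³ - 1 + 2) mod 3 = 2 mod 3 = 2; 2 = 1 — FAILS
x = 2: LHS = (2³ - 2 + 2) mod 3 = 8 mod 3 = 2; 2 = 1 — FAILS
The relation fails in every residue class, so the claimed relation (=) fails for every integer in [-5, 5].

Answer: None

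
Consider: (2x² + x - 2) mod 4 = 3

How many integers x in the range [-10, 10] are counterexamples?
Counterexamples in [-10, 10]: {-10, -8, -7, -6, -4, -3, -2, 0, 1, 2, 4, 5, 6, 8, 9, 10}.

Counting them gives 16 values.

Answer: 16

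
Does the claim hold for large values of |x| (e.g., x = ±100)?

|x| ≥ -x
x = 100: LHS = |100| = 100; 100 ≥ -100 — holds
x = -100: LHS = |-100| = 100, RHS = -(-100) = 100; 100 ≥ 100 — holds

Answer: Yes, holds for both x = 100 and x = -100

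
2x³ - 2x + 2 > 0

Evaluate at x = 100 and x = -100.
x = 100: LHS = 2·100³ - 2·100 + 2 = 1999802; 1999802 > 0 — holds
x = -100: LHS = 2·(-100)³ - 2·(-100) + 2 = -1999798; -1999798 > 0 — FAILS

Answer: Partially: holds for x = 100, fails for x = -100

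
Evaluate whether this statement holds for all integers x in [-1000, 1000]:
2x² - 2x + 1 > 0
Over all integers in [-1000, 1000], LHS − RHS is smallest at x = 0, where it equals 1:
x = 0: LHS = 2·0² - 2·0 + 1 = 1; 1 > 0 — holds
At the ends of the range:
x = -1000: LHS = 2·(-1000)² - 2·(-1000) + 1 = 2002001; 2002001 > 0 — holds
x = 1000: LHS = 2·1000² - 2·1000 + 1 = 1998001; 1998001 > 0 — holds
Hence LHS − RHS is never zero or negative, i.e. LHS > RHS throughout, so the relation holds for every integer in [-1000, 1000].

No counterexample exists.

Answer: True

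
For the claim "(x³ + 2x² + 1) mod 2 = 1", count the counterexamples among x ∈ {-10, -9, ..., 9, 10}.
Counterexamples in [-10, 10]: {-9, -7, -5, -3, -1, 1, 3, 5, 7, 9}.

Counting them gives 10 values.

Answer: 10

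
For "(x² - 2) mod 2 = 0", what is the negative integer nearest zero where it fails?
Testing negative integers from -1 downward:
x = -1: LHS = ((-1)² - 2) mod 2 = (-1) mod 2 = 1; 1 = 0 — FAILS  ← closest negative counterexample to 0

Answer: x = -1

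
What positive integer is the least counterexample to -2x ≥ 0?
Testing positive integers:
x = 1: LHS = -2·1 = -2; -2 ≥ 0 — FAILS  ← smallest positive counterexample

Answer: x = 1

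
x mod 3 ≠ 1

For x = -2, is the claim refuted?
Substitute x = -2 into the relation:
x = -2: LHS = (-2) mod 3 = 1; 1 ≠ 1 — FAILS

Since the claim fails at x = -2, this value is a counterexample.

Answer: Yes, x = -2 is a counterexample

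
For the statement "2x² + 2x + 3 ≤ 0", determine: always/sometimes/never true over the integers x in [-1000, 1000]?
Over all integers in [-1000, 1000], LHS − RHS is smallest at x = 0, where it equals 3:
x = 0: LHS = 2·0² + 2·0 + 3 = 3; 3 ≤ 0 — FAILS
At the ends of the range:
x = -1000: LHS = 2·(-1000)² + 2·(-1000) + 3 = 1998003; 1998003 ≤ 0 — FAILS
x = 1000: LHS = 2·1000² + 2·1000 + 3 = 2002003; 2002003 ≤ 0 — FAILS
Hence LHS − RHS is never zero or negative, i.e. LHS > RHS throughout, so the claimed relation (≤) fails for every integer in [-1000, 1000].

No integer in the range satisfies it.

Answer: Never true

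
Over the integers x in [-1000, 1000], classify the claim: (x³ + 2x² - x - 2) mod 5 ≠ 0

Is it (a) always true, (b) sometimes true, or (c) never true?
Holds at x = 0: LHS = (0³ + 2·0² - 0 - 2) mod 5 = (-2) mod 5 = 3; 3 ≠ 0 — holds
Fails at x = 1: LHS = (1³ + 2·1² - 1 - 2) mod 5 = 0 mod 5 = 0; 0 ≠ 0 — FAILS
It is satisfied by some integers in the range but not all.

Answer: Sometimes true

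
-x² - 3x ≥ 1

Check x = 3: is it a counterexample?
Substitute x = 3 into the relation:
x = 3: LHS = -3² - 3·3 = -18; -18 ≥ 1 — FAILS

Since the claim fails at x = 3, this value is a counterexample.

Answer: Yes, x = 3 is a counterexample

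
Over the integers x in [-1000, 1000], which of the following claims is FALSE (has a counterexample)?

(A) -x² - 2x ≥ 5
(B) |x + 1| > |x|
(A) x = 0: LHS = -0² - 2·0 = 0; 0 ≥ 5 — FAILS
(B) x = -1: LHS = |(-1) + 1| = |0| = 0, RHS = |-1| = 1; 0 > 1 — FAILS

Answer: Both A and B are false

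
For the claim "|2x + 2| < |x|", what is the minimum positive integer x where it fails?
Testing positive integers:
x = 1: LHS = |2·1 + 2| = |4| = 4, RHS = |1| = 1; 4 < 1 — FAILS  ← smallest positive counterexample

Answer: x = 1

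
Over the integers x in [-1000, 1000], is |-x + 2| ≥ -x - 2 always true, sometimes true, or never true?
Over all integers in [-1000, 1000], LHS − RHS is smallest at x = 0, where it equals 4:
x = 0: LHS = |-0 + 2| = |2| = 2, RHS = -0 - 2 = -2; 2 ≥ -2 — holds
At the ends of the range:
x = -1000: LHS = |-(-1000) + 2| = |1002| = 1002, RHS = -(-1000) - 2 = 998; 1002 ≥ 998 — holds
x = 1000: LHS = |-1000 + 2| = |-998| = 998, RHS = -1000 - 2 = -1002; 998 ≥ -1002 — holds
Hence LHS − RHS is never negative, i.e. LHS ≥ RHS throughout, so the relation holds for every integer in [-1000, 1000].

No counterexample exists.

Answer: Always true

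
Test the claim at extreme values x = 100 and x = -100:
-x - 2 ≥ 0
x = 100: LHS = -100 - 2 = -102; -102 ≥ 0 — FAILS
x = -100: LHS = -(-100) - 2 = 98; 98 ≥ 0 — holds

Answer: Partially: fails for x = 100, holds for x = -100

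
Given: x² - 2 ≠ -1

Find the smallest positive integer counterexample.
Testing positive integers:
x = 1: LHS = 1² - 2 = -1; -1 ≠ -1 — FAILS  ← smallest positive counterexample

Answer: x = 1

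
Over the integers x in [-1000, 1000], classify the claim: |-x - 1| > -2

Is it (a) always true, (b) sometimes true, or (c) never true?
An absolute value is never negative, so the left side is ≥ 0 for every x, while the right side is -2. Tightest case in [-1000, 1000] is x = -1:
x = -1: LHS = |-(-1) - 1| = |0| = 0; 0 > -2 — holds
Hence LHS − RHS is never zero or negative, i.e. LHS > RHS throughout, so the relation holds for every integer in [-1000, 1000].

No counterexample exists.

Answer: Always true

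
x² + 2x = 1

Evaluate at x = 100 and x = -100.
x = 100: LHS = 100² + 2·100 = 10200; 10200 = 1 — FAILS
x = -100: LHS = (-100)² + 2·(-100) = 9800; 9800 = 1 — FAILS

Answer: No, fails for both x = 100 and x = -100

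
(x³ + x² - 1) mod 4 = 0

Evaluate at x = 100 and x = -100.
x = 100: LHS = (100³ + 100² - 1) mod 4 = 1009999 mod 4 = 3; 3 = 0 — FAILS
x = -100: LHS = ((-100)³ + (-100)² - 1) mod 4 = (-990001) mod 4 = 3; 3 = 0 — FAILS

Answer: No, fails for both x = 100 and x = -100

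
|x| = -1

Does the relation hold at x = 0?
x = 0: LHS = |0| = 0; 0 = -1 — FAILS

The relation fails at x = 0, so x = 0 is a counterexample.

Answer: No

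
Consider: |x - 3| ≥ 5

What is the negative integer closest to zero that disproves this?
Testing negative integers from -1 downward:
x = -1: LHS = |(-1) - 3| = |-4| = 4; 4 ≥ 5 — FAILS  ← closest negative counterexample to 0

Answer: x = -1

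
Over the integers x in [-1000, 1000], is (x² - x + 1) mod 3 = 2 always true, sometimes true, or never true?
For a polynomial with integer coefficients, its value mod 3 depends only on x mod 3, so it suffices to check one representative of each residue class, x = 0, 1, 2:
x = 0: LHS = (0² - 0 + 1) mod 3 = 1 mod 3 = 1; 1 = 2 — FAILS
x = 1: LHS = (1² - 1 + 1) mod 3 = 1 mod 3 = 1; 1 = 2 — FAILS
x = 2: LHS = (2² - 2 + 1) mod 3 = 3 mod 3 = 0; 0 = 2 — FAILS
The relation fails in every residue class, so the claimed relation (=) fails for every integer in [-1000, 1000].

No integer in the range satisfies it.

Answer: Never true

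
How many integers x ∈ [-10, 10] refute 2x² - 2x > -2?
Over all integers in [-10, 10], LHS − RHS is smallest at x = 0, where it equals 2:
x = 0: LHS = 2·0² - 2·0 = 0; 0 > -2 — holds
At the ends of the range:
x = -10: LHS = 2·(-10)² - 2·(-10) = 220; 220 > -2 — holds
x = 10: LHS = 2·10² - 2·10 = 180; 180 > -2 — holds
Hence LHS − RHS is never zero or negative, i.e. LHS > RHS throughout, so the relation holds for every integer in [-10, 10].

No counterexample appears in that range.

Answer: 0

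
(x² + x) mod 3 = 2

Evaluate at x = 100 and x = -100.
x = 100: LHS = (100² + 100) mod 3 = 10100 mod 3 = 2; 2 = 2 — holds
x = -100: LHS = ((-100)² + (-100)) mod 3 = 9900 mod 3 = 0; 0 = 2 — FAILS

Answer: Partially: holds for x = 100, fails for x = -100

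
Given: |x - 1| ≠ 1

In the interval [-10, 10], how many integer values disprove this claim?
Counterexamples in [-10, 10]: {0, 2}.

Counting them gives 2 values.

Answer: 2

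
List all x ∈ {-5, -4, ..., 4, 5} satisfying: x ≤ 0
Holds for: {-5, -4, -3, -2, -1, 0}
Fails for: {1, 2, 3, 4, 5}

Answer: {-5, -4, -3, -2, -1, 0}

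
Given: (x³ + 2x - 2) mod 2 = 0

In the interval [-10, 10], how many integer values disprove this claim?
Counterexamples in [-10, 10]: {-9, -7, -5, -3, -1, 1, 3, 5, 7, 9}.

Counting them gives 10 values.

Answer: 10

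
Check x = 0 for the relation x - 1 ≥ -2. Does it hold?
x = 0: LHS = 0 - 1 = -1; -1 ≥ -2 — holds

The relation is satisfied at x = 0.

Answer: Yes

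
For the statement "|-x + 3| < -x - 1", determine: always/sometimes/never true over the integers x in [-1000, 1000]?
Over all integers in [-1000, 1000], LHS − RHS is smallest at x = 0, where it equals 4:
x = 0: LHS = |-0 + 3| = |3| = 3, RHS = -0 - 1 = -1; 3 < -1 — FAILS
At the ends of the range:
x = -1000: LHS = |-(-1000) + 3| = |1003| = 1003, RHS = -(-1000) - 1 = 999; 1003 < 999 — FAILS
x = 1000: LHS = |-1000 + 3| = |-997| = 997, RHS = -1000 - 1 = -1001; 997 < -1001 — FAILS
Hence LHS − RHS is never negative, i.e. LHS ≥ RHS throughout, so the claimed relation (<) fails for every integer in [-1000, 1000].

No integer in the range satisfies it.

Answer: Never true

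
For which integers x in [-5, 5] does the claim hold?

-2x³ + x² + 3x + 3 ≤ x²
Holds for: {2, 3, 4, 5}
Fails for: {-5, -4, -3, -2, -1, 0, 1}

Answer: {2, 3, 4, 5}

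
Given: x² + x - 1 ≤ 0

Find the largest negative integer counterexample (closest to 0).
Testing negative integers from -1 downward:
x = -1: LHS = (-1)² + (-1) - 1 = -1; -1 ≤ 0 — holds
x = -2: LHS = (-2)² + (-2) - 1 = 1; 1 ≤ 0 — FAILS  ← closest negative counterexample to 0

Answer: x = -2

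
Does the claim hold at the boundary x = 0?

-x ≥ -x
x = 0: LHS = -0 = 0, RHS = -0 = 0; 0 ≥ 0 — holds

The relation is satisfied at x = 0.

Answer: Yes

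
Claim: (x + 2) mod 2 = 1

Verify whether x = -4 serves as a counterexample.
Substitute x = -4 into the relation:
x = -4: LHS = ((-4) + 2) mod 2 = (-2) mod 2 = 0; 0 = 1 — FAILS

Since the claim fails at x = -4, this value is a counterexample.

Answer: Yes, x = -4 is a counterexample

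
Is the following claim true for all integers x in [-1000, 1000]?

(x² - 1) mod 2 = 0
The claim fails at x = 0:
x = 0: LHS = (0² - 1) mod 2 = (-1) mod 2 = 1; 1 = 0 — FAILS

Because a single integer refutes it, the statement is false.

Answer: False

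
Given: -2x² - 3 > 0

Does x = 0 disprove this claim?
Substitute x = 0 into the relation:
x = 0: LHS = -2·0² - 3 = -3; -3 > 0 — FAILS

Since the claim fails at x = 0, this value is a counterexample.

Answer: Yes, x = 0 is a counterexample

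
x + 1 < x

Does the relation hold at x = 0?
x = 0: LHS = 0 + 1 = 1; 1 < 0 — FAILS

The relation fails at x = 0, so x = 0 is a counterexample.

Answer: No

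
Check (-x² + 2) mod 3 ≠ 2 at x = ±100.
x = 100: LHS = (-100² + 2) mod 3 = (-9998) mod 3 = 1; 1 ≠ 2 — holds
x = -100: LHS = (-(-100)² + 2) mod 3 = (-9998) mod 3 = 1; 1 ≠ 2 — holds

Answer: Yes, holds for both x = 100 and x = -100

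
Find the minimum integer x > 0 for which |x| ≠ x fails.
Testing positive integers:
x = 1: LHS = |1| = 1; 1 ≠ 1 — FAILS  ← smallest positive counterexample

Answer: x = 1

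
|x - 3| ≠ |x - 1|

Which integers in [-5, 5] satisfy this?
Holds for: {-5, -4, -3, -2, -1, 0, 1, 3, 4, 5}
Fails for: {2}

Answer: {-5, -4, -3, -2, -1, 0, 1, 3, 4, 5}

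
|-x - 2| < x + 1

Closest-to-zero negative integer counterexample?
Testing negative integers from -1 downward:
x = -1: LHS = |-(-1) - 2| = |-1| = 1, RHS = (-1) + 1 = 0; 1 < 0 — FAILS  ← closest negative counterexample to 0

Answer: x = -1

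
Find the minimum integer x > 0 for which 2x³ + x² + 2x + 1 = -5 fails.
Testing positive integers:
x = 1: LHS = 2·1³ + 1² + 2·1 + 1 = 6; 6 = -5 — FAILS  ← smallest positive counterexample

Answer: x = 1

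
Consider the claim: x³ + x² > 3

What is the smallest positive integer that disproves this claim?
Testing positive integers:
x = 1: LHS = 1³ + 1² = 2; 2 > 3 — FAILS  ← smallest positive counterexample

Answer: x = 1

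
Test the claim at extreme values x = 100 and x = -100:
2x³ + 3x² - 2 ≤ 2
x = 100: LHS = 2·100³ + 3·100² - 2 = 2029998; 2029998 ≤ 2 — FAILS
x = -100: LHS = 2·(-100)³ + 3·(-100)² - 2 = -1970002; -1970002 ≤ 2 — holds

Answer: Partially: fails for x = 100, holds for x = -100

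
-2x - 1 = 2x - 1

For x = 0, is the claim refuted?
Substitute x = 0 into the relation:
x = 0: LHS = -2·0 - 1 = -1, RHS = 2·0 - 1 = -1; -1 = -1 — holds

The claim holds here, so x = 0 is not a counterexample. (A counterexample exists elsewhere, e.g. x = 1.)

Answer: No, x = 0 is not a counterexample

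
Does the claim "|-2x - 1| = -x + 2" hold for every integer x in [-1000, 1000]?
The claim fails at x = 0:
x = 0: LHS = |-2·0 - 1| = |-1| = 1, RHS = -0 + 2 = 2; 1 = 2 — FAILS

Because a single integer refutes it, the statement is false.

Answer: False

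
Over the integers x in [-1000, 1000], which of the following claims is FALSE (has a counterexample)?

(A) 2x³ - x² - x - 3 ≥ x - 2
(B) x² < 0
(A) x = 0: LHS = 2·0³ - 0² - 0 - 3 = -3, RHS = 0 - 2 = -2; -3 ≥ -2 — FAILS
(B) x = 0: LHS = 0² = 0; 0 < 0 — FAILS

Answer: Both A and B are false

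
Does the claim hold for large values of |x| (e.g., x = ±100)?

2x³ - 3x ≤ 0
x = 100: LHS = 2·100³ - 3·100 = 1999700; 1999700 ≤ 0 — FAILS
x = -100: LHS = 2·(-100)³ - 3·(-100) = -1999700; -1999700 ≤ 0 — holds

Answer: Partially: fails for x = 100, holds for x = -100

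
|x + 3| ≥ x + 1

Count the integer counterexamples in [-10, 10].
Over all integers in [-10, 10], LHS − RHS is smallest at x = 0, where it equals 2:
x = 0: LHS = |0 + 3| = |3| = 3, RHS = 0 + 1 = 1; 3 ≥ 1 — holds
At the ends of the range:
x = -10: LHS = |(-10) + 3| = |-7| = 7, RHS = (-10) + 1 = -9; 7 ≥ -9 — holds
x = 10: LHS = |10 + 3| = |13| = 13, RHS = 10 + 1 = 11; 13 ≥ 11 — holds
Hence LHS − RHS is never negative, i.e. LHS ≥ RHS throughout, so the relation holds for every integer in [-10, 10].

No counterexample appears in that range.

Answer: 0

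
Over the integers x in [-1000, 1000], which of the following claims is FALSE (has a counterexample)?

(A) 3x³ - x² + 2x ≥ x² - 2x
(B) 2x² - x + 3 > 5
(A) x = -1: LHS = 3·(-1)³ - (-1)² + 2·(-1) = -6, RHS = (-1)² - 2·(-1) = 3; -6 ≥ 3 — FAILS
(B) x = 0: LHS = 2·0² - 0 + 3 = 3; 3 > 5 — FAILS

Answer: Both A and B are false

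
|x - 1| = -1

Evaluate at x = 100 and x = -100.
x = 100: LHS = |100 - 1| = |99| = 99; 99 = -1 — FAILS
x = -100: LHS = |(-100) - 1| = |-101| = 101; 101 = -1 — FAILS

Answer: No, fails for both x = 100 and x = -100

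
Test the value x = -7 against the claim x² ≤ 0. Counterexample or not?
Substitute x = -7 into the relation:
x = -7: LHS = (-7)² = 49; 49 ≤ 0 — FAILS

Since the claim fails at x = -7, this value is a counterexample.

Answer: Yes, x = -7 is a counterexample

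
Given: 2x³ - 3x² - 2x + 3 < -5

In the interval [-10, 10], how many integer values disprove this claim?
Counterexamples in [-10, 10]: {-1, 0, 1, 2, 3, 4, 5, 6, 7, 8, 9, 10}.

Counting them gives 12 values.

Answer: 12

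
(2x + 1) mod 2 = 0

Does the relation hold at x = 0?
x = 0: LHS = (2·0 + 1) mod 2 = 1 mod 2 = 1; 1 = 0 — FAILS

The relation fails at x = 0, so x = 0 is a counterexample.

Answer: No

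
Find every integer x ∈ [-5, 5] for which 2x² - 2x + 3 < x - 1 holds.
Over all integers in [-5, 5], LHS − RHS is smallest at x = 1, where it equals 3:
x = 1: LHS = 2·1² - 2·1 + 3 = 3, RHS = 1 - 1 = 0; 3 < 0 — FAILS
At the ends of the range:
x = -5: LHS = 2·(-5)² - 2·(-5) + 3 = 63, RHS = (-5) - 1 = -6; 63 < -6 — FAILS
x = 5: LHS = 2·5² - 2·5 + 3 = 43, RHS = 5 - 1 = 4; 43 < 4 — FAILS
Hence LHS − RHS is never negative, i.e. LHS ≥ RHS throughout, so the claimed relation (<) fails for every integer in [-5, 5].

Answer: None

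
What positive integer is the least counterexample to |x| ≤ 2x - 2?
Testing positive integers:
x = 1: LHS = |1| = 1, RHS = 2·1 - 2 = 0; 1 ≤ 0 — FAILS  ← smallest positive counterexample

Answer: x = 1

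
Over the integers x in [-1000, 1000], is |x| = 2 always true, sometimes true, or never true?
Holds at x = 2: LHS = |2| = 2; 2 = 2 — holds
Fails at x = 0: LHS = |0| = 0; 0 = 2 — FAILS
It is satisfied by some integers in the range but not all.

Answer: Sometimes true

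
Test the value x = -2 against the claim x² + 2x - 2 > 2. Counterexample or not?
Substitute x = -2 into the relation:
x = -2: LHS = (-2)² + 2·(-2) - 2 = -2; -2 > 2 — FAILS

Since the claim fails at x = -2, this value is a counterexample.

Answer: Yes, x = -2 is a counterexample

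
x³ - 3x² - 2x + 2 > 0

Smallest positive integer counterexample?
Testing positive integers:
x = 1: LHS = 1³ - 3·1² - 2·1 + 2 = -2; -2 > 0 — FAILS  ← smallest positive counterexample

Answer: x = 1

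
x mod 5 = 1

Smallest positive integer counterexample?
Testing positive integers:
x = 1: LHS = 1 mod 5 = 1; 1 = 1 — holds
x = 2: LHS = 2 mod 5 = 2; 2 = 1 — FAILS  ← smallest positive counterexample

Answer: x = 2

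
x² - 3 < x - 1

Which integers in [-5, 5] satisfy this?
Holds for: {0, 1}
Fails for: {-5, -4, -3, -2, -1, 2, 3, 4, 5}

Answer: {0, 1}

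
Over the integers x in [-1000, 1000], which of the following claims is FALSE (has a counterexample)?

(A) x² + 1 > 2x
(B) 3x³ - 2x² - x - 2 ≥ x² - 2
(A) x = 1: LHS = 1² + 1 = 2, RHS = 2·1 = 2; 2 > 2 — FAILS
(B) x = 1: LHS = 3·1³ - 2·1² - 1 - 2 = -2, RHS = 1² - 2 = -1; -2 ≥ -1 — FAILS

Answer: Both A and B are false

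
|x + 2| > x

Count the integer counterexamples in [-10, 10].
Over all integers in [-10, 10], LHS − RHS is smallest at x = 0, where it equals 2:
x = 0: LHS = |0 + 2| = |2| = 2; 2 > 0 — holds
At the ends of the range:
x = -10: LHS = |(-10) + 2| = |-8| = 8; 8 > -10 — holds
x = 10: LHS = |10 + 2| = |12| = 12; 12 > 10 — holds
Hence LHS − RHS is never zero or negative, i.e. LHS > RHS throughout, so the relation holds for every integer in [-10, 10].

No counterexample appears in that range.

Answer: 0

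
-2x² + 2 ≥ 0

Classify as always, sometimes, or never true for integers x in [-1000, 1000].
Holds at x = 0: LHS = -2·0² + 2 = 2; 2 ≥ 0 — holds
Fails at x = 2: LHS = -2·2² + 2 = -6; -6 ≥ 0 — FAILS
It is satisfied by some integers in the range but not all.

Answer: Sometimes true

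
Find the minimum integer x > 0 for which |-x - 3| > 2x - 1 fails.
Testing positive integers:
x = 1: LHS = |-1 - 3| = |-4| = 4, RHS = 2·1 - 1 = 1; 4 > 1 — holds
x = 2: LHS = |-2 - 3| = |-5| = 5, RHS = 2·2 - 1 = 3; 5 > 3 — holds
x = 3: LHS = |-3 - 3| = |-6| = 6, RHS = 2·3 - 1 = 5; 6 > 5 — holds
x = 4: LHS = |-4 - 3| = |-7| = 7, RHS = 2·4 - 1 = 7; 7 > 7 — FAILS  ← smallest positive counterexample

Answer: x = 4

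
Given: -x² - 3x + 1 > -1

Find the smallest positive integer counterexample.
Testing positive integers:
x = 1: LHS = -1² - 3·1 + 1 = -3; -3 > -1 — FAILS  ← smallest positive counterexample

Answer: x = 1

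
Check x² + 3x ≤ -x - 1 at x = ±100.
x = 100: LHS = 100² + 3·100 = 10300, RHS = -100 - 1 = -101; 10300 ≤ -101 — FAILS
x = -100: LHS = (-100)² + 3·(-100) = 9700, RHS = -(-100) - 1 = 99; 9700 ≤ 99 — FAILS

Answer: No, fails for both x = 100 and x = -100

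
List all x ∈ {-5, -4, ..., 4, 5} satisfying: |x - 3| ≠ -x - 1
Over all integers in [-5, 5], LHS − RHS is always positive; it is smallest at x = 0, where it equals 4:
x = 0: LHS = |0 - 3| = |-3| = 3, RHS = -0 - 1 = -1; 3 ≠ -1 — holds
At the ends of the range:
x = -5: LHS = |(-5) - 3| = |-8| = 8, RHS = -(-5) - 1 = 4; 8 ≠ 4 — holds
x = 5: LHS = |5 - 3| = |2| = 2, RHS = -5 - 1 = -6; 2 ≠ -6 — holds
Hence LHS − RHS is never 0, i.e. the two sides are never equal, so the relation holds for every integer in [-5, 5].

Answer: All integers in [-5, 5]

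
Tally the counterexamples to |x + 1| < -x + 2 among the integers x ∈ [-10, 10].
Counterexamples in [-10, 10]: {1, 2, 3, 4, 5, 6, 7, 8, 9, 10}.

Counting them gives 10 values.

Answer: 10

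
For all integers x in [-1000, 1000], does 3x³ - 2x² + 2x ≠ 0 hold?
The claim fails at x = 0:
x = 0: LHS = 3·0³ - 2·0² + 2·0 = 0; 0 ≠ 0 — FAILS

Because a single integer refutes it, the statement is false.

Answer: False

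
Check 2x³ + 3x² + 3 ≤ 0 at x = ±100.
x = 100: LHS = 2·100³ + 3·100² + 3 = 2030003; 2030003 ≤ 0 — FAILS
x = -100: LHS = 2·(-100)³ + 3·(-100)² + 3 = -1969997; -1969997 ≤ 0 — holds

Answer: Partially: fails for x = 100, holds for x = -100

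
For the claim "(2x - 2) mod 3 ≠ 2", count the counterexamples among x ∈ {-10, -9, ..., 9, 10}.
Counterexamples in [-10, 10]: {-10, -7, -4, -1, 2, 5, 8}.

Counting them gives 7 values.

Answer: 7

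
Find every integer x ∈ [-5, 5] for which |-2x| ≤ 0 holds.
Holds for: {0}
Fails for: {-5, -4, -3, -2, -1, 1, 2, 3, 4, 5}

Answer: {0}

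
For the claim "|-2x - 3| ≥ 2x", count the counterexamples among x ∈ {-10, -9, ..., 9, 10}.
Over all integers in [-10, 10], LHS − RHS is smallest at x = 0, where it equals 3:
x = 0: LHS = |-2·0 - 3| = |-3| = 3, RHS = 2·0 = 0; 3 ≥ 0 — holds
At the ends of the range:
x = -10: LHS = |-2·(-10) - 3| = |17| = 17, RHS = 2·(-10) = -20; 17 ≥ -20 — holds
x = 10: LHS = |-2·10 - 3| = |-23| = 23, RHS = 2·10 = 20; 23 ≥ 20 — holds
Hence LHS − RHS is never negative, i.e. LHS ≥ RHS throughout, so the relation holds for every integer in [-10, 10].

No counterexample appears in that range.

Answer: 0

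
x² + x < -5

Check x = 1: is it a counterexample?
Substitute x = 1 into the relation:
x = 1: LHS = 1² + 1 = 2; 2 < -5 — FAILS

Since the claim fails at x = 1, this value is a counterexample.

Answer: Yes, x = 1 is a counterexample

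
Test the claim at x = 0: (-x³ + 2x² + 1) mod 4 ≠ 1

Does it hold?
x = 0: LHS = (-0³ + 2·0² + 1) mod 4 = 1 mod 4 = 1; 1 ≠ 1 — FAILS

The relation fails at x = 0, so x = 0 is a counterexample.

Answer: No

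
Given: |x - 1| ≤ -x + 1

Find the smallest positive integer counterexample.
Testing positive integers:
x = 1: LHS = |1 - 1| = |0| = 0, RHS = -1 + 1 = 0; 0 ≤ 0 — holds
x = 2: LHS = |2 - 1| = |1| = 1, RHS = -2 + 1 = -1; 1 ≤ -1 — FAILS  ← smallest positive counterexample

Answer: x = 2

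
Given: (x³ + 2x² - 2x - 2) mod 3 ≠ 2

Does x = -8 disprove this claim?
Substitute x = -8 into the relation:
x = -8: LHS = ((-8)³ + 2·(-8)² - 2·(-8) - 2) mod 3 = (-370) mod 3 = 2; 2 ≠ 2 — FAILS

Since the claim fails at x = -8, this value is a counterexample.

Answer: Yes, x = -8 is a counterexample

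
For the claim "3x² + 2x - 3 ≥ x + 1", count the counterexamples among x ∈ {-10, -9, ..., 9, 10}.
Counterexamples in [-10, 10]: {-1, 0}.

Counting them gives 2 values.

Answer: 2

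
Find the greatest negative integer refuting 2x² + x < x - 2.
Testing negative integers from -1 downward:
x = -1: LHS = 2·(-1)² + (-1) = 1, RHS = (-1) - 2 = -3; 1 < -3 — FAILS  ← closest negative counterexample to 0

Answer: x = -1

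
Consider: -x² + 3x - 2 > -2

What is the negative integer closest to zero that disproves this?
Testing negative integers from -1 downward:
x = -1: LHS = -(-1)² + 3·(-1) - 2 = -6; -6 > -2 — FAILS  ← closest negative counterexample to 0

Answer: x = -1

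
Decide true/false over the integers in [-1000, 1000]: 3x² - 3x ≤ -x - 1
The claim fails at x = 0:
x = 0: LHS = 3·0² - 3·0 = 0, RHS = -0 - 1 = -1; 0 ≤ -1 — FAILS

Because a single integer refutes it, the statement is false.

Answer: False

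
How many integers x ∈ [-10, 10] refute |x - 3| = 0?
Counterexamples in [-10, 10]: {-10, -9, -8, -7, -6, -5, -4, -3, -2, -1, 0, 1, 2, 4, 5, 6, 7, 8, 9, 10}.

Counting them gives 20 values.

Answer: 20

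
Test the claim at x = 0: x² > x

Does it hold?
x = 0: LHS = 0² = 0; 0 > 0 — FAILS

The relation fails at x = 0, so x = 0 is a counterexample.

Answer: No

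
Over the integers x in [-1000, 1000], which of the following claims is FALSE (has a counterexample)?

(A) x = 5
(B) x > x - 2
(A) x = 0: 0 = 5 — FAILS

(B) Over all integers in [-1000, 1000], LHS − RHS is smallest at x = 0, where it equals 2:
x = 0: RHS = 0 - 2 = -2; 0 > -2 — holds
At the ends of the range:
x = -1000: RHS = (-1000) - 2 = -1002; -1000 > -1002 — holds
x = 1000: RHS = 1000 - 2 = 998; 1000 > 998 — holds
Hence LHS − RHS is never zero or negative, i.e. LHS > RHS throughout, so the relation holds for every integer in [-1000, 1000].

Only (A) has a counterexample.

Answer: A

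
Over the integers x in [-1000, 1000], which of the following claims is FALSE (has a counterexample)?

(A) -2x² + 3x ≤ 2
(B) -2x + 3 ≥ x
(A) Over all integers in [-1000, 1000], LHS − RHS is largest at x = 1, where it equals -1:
x = 1: LHS = -2·1² + 3·1 = 1; 1 ≤ 2 — holds
At the ends of the range:
x = -1000: LHS = -2·(-1000)² + 3·(-1000) = -2003000; -2003000 ≤ 2 — holds
x = 1000: LHS = -2·1000² + 3·1000 = -1997000; -1997000 ≤ 2 — holds
Hence LHS − RHS is never positive, i.e. LHS ≤ RHS throughout, so the relation holds for every integer in [-1000, 1000].

(B) x = 2: LHS = -2·2 + 3 = -1; -1 ≥ 2 — FAILS

Only (B) has a counterexample.

Answer: B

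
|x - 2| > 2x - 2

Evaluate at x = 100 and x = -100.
x = 100: LHS = |100 - 2| = |98| = 98, RHS = 2·100 - 2 = 198; 98 > 198 — FAILS
x = -100: LHS = |(-100) - 2| = |-102| = 102, RHS = 2·(-100) - 2 = -202; 102 > -202 — holds

Answer: Partially: fails for x = 100, holds for x = -100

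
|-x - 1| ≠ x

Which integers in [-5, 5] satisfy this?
Over all integers in [-5, 5], LHS − RHS is always positive; it is smallest at x = 0, where it equals 1:
x = 0: LHS = |-0 - 1| = |-1| = 1; 1 ≠ 0 — holds
At the ends of the range:
x = -5: LHS = |-(-5) - 1| = |4| = 4; 4 ≠ -5 — holds
x = 5: LHS = |-5 - 1| = |-6| = 6; 6 ≠ 5 — holds
Hence LHS − RHS is never 0, i.e. the two sides are never equal, so the relation holds for every integer in [-5, 5].

Answer: All integers in [-5, 5]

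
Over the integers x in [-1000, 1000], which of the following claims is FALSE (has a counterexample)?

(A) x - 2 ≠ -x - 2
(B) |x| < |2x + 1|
(A) x = 0: LHS = 0 - 2 = -2, RHS = -0 - 2 = -2; -2 ≠ -2 — FAILS
(B) x = -1: LHS = |-1| = 1, RHS = |2·(-1) + 1| = |-1| = 1; 1 < 1 — FAILS

Answer: Both A and B are false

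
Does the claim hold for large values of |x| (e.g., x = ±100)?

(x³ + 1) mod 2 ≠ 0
x = 100: LHS = (100³ + 1) mod 2 = 1000001 mod 2 = 1; 1 ≠ 0 — holds
x = -100: LHS = ((-100)³ + 1) mod 2 = (-999999) mod 2 = 1; 1 ≠ 0 — holds

Answer: Yes, holds for both x = 100 and x = -100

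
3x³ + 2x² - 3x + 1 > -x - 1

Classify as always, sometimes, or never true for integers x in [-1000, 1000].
Holds at x = 0: LHS = 3·0³ + 2·0² - 3·0 + 1 = 1, RHS = -0 - 1 = -1; 1 > -1 — holds
Fails at x = -2: LHS = 3·(-2)³ + 2·(-2)² - 3·(-2) + 1 = -9, RHS = -(-2) - 1 = 1; -9 > 1 — FAILS
It is satisfied by some integers in the range but not all.

Answer: Sometimes true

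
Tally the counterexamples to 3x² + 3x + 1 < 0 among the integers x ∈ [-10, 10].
Counterexamples in [-10, 10]: {-10, -9, -8, -7, -6, -5, -4, -3, -2, -1, 0, 1, 2, 3, 4, 5, 6, 7, 8, 9, 10}.

Counting them gives 21 values.

Answer: 21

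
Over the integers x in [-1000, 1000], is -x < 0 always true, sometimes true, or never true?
Holds at x = 1: -1 < 0 — holds
Fails at x = 0: LHS = -0 = 0; 0 < 0 — FAILS
It is satisfied by some integers in the range but not all.

Answer: Sometimes true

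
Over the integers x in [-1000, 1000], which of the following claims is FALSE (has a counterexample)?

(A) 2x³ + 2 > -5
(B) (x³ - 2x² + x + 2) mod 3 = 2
(A) x = -2: LHS = 2·(-2)³ + 2 = -14; -14 > -5 — FAILS
(B) x = -1: LHS = ((-1)³ - 2·(-1)² + (-1) + 2) mod 3 = (-2) mod 3 = 1; 1 = 2 — FAILS

Answer: Both A and B are false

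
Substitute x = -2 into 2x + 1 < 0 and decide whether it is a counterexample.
Substitute x = -2 into the relation:
x = -2: LHS = 2·(-2) + 1 = -3; -3 < 0 — holds

The claim holds here, so x = -2 is not a counterexample. (A counterexample exists elsewhere, e.g. x = 0.)

Answer: No, x = -2 is not a counterexample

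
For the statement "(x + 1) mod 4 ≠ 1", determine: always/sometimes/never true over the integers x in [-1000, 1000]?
Holds at x = 1: LHS = (1 + 1) mod 4 = 2 mod 4 = 2; 2 ≠ 1 — holds
Fails at x = 0: LHS = (0 + 1) mod 4 = 1 mod 4 = 1; 1 ≠ 1 — FAILS
It is satisfied by some integers in the range but not all.

Answer: Sometimes true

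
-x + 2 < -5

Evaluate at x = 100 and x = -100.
x = 100: LHS = -100 + 2 = -98; -98 < -5 — holds
x = -100: LHS = -(-100) + 2 = 102; 102 < -5 — FAILS

Answer: Partially: holds for x = 100, fails for x = -100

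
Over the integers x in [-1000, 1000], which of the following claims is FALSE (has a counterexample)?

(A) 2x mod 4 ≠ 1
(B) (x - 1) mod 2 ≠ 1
(A) For a polynomial with integer coefficients, its value mod 4 depends only on x mod 4, so it suffices to check one representative of each residue class, x = 0, 1, 2, 3:
x = 0: LHS = (2·0) mod 4 = 0 mod 4 = 0; 0 ≠ 1 — holds
x = 1: LHS = (2·1) mod 4 = 2 mod 4 = 2; 2 ≠ 1 — holds
x = 2: LHS = (2·2) mod 4 = 4 mod 4 = 0; 0 ≠ 1 — holds
x = 3: LHS = (2·3) mod 4 = 6 mod 4 = 2; 2 ≠ 1 — holds
The relation holds in every residue class, so the relation holds for every integer in [-1000, 1000].

(B) x = 0: LHS = (0 - 1) mod 2 = (-1) mod 2 = 1; 1 ≠ 1 — FAILS

Only (B) has a counterexample.

Answer: B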